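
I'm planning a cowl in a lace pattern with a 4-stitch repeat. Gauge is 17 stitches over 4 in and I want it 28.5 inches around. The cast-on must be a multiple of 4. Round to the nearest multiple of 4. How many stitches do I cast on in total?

17 / 4 = 4.25 sts per inch.
28.5 × 4.25 = 121.12 sts.
Nearest multiple of 4: 120.

CO 120 sts.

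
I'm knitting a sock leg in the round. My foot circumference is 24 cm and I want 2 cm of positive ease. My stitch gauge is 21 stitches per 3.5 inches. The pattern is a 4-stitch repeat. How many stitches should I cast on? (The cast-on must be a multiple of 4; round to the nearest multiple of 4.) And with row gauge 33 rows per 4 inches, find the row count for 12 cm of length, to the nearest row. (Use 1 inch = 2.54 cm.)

Finished = 24 + 2 = 26 cm.
26 cm × 1/2.54 = 10.24 inches.
21/3.5 = 6 sts per in; 10.24 × 6 = 61.42 sts.
Nearest multiple of 4 → 60.
12 cm = 4.72 inches; × 8.25 = 38.98 → 39 rows.

Cast on 60 stitches; work 39 rows.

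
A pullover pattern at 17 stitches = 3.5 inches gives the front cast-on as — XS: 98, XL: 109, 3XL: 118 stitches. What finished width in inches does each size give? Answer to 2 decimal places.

XS 20.18 inches; XL 22.44 inches; 3XL 24.29 inches.

17/3.5 = 4.857 sts per in.
XS: 98 / 4.857 = 20.176 → 20.18 in.
XL: 109 / 4.857 = 22.441 → 22.44 in.
3XL: 118 / 4.857 = 24.294 → 24.29 in.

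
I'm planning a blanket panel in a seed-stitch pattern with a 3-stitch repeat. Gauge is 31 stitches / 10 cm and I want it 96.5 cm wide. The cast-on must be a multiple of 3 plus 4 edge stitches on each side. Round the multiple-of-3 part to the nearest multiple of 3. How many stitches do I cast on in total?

31 / 10 = 3.1 sts per cm.
96.5 × 3.1 = 299.15 sts.
Less 8 edge sts → 291.15 for the repeat.
Nearest multiple of 3: 291.
Add back 8 edge sts → 299.

CO 299 sts.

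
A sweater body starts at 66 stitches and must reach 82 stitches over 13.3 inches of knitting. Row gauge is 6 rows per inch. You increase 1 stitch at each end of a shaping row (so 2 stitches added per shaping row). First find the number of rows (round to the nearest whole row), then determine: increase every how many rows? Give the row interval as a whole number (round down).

Increase every 10th row.

Rows = 13.3 × 6 = 79.8 → 80 rows.
Stitches to add: 16 → 8 shaping rows (at 2 st each).
80 / 8 = 10.00 → every 10 rows.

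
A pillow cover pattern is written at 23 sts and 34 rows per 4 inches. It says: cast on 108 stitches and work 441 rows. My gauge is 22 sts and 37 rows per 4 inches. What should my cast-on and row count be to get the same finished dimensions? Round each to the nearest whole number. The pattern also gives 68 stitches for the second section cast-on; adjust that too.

Cast on 103 stitches; work 480 rows; second section cast-on 65 stitches.

Stitches: 108 × 22/23 = 103.30 → 103.
Rows: 441 × 37/34 = 479.91 → 480.
second section cast-on: 68 × 22/23 = 65.04 → 65.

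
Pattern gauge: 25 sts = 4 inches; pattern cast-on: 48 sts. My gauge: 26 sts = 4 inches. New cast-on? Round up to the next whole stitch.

Scale factor = 26 / 25 = 1.040.
48 × 26 / 25 = 49.92 sts.
→ 50 sts.

CO 50 sts.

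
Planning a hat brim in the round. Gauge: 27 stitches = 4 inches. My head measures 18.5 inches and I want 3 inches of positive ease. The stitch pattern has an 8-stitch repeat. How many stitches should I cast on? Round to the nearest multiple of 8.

144 stitches.

Finished = 18.5 + 3 = 21.5 inches.
27 / 4 = 6.75 sts/in.
21.5 × 6.75 = 145.12 sts.
Nearest multiple of 8: 144.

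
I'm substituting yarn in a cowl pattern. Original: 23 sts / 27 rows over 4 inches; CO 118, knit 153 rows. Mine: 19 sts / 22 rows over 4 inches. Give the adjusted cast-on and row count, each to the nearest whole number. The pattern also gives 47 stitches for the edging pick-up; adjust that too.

Stitches: 118 × 19/23 = 97.48 → 97.
Rows: 153 × 22/27 = 124.67 → 125.
edging pick-up: 47 × 19/23 = 38.83 → 39.

Cast on 97 stitches; work 125 rows; edging pick-up 39 stitches.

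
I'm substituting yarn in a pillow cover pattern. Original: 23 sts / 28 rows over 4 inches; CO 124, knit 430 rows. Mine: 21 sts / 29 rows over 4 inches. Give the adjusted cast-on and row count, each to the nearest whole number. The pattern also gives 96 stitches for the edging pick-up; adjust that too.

Cast on 113 stitches; work 445 rows; edging pick-up 88 stitches.

Stitches: 124 × 21/23 = 113.22 → 113.
Rows: 430 × 29/28 = 445.36 → 445.
edging pick-up: 96 × 21/23 = 87.65 → 88.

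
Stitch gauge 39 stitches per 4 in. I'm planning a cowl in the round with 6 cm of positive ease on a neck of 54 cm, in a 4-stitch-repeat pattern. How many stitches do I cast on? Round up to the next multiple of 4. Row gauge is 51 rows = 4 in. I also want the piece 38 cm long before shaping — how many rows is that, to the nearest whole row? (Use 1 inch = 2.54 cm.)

Finished = 54 + 6 = 60 cm.
60 cm × 1/2.54 = 23.62 inches.
39/4 = 9.75 sts per in; 23.62 × 9.75 = 230.31 sts.
Next multiple of 4 → 232.
38 cm = 14.96 inches; × 12.75 = 190.75 → 191 rows.

Cast on 232 stitches; work 191 rows.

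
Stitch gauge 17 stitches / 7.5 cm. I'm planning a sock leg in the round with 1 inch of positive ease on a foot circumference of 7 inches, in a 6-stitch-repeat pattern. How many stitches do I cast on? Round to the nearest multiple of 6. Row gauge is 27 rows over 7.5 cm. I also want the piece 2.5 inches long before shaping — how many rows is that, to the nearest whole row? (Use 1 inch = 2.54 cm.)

Cast on 48 stitches; work 23 rows.

Finished = 7 + 1 = 8 inches.
8 inches × 2.54 = 20.32 cm.
17/7.5 = 2.267 sts per cm; 20.32 × 2.267 = 46.06 sts.
Nearest multiple of 6 → 48.
2.5 inches = 6.35 cm; × 3.6 = 22.86 → 23 rows.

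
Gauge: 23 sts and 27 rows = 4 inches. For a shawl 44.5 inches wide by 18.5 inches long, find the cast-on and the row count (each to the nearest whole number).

Stitch gauge = 23/4 = 5.75 sts/in; 44.5 × 5.75 = 255.88 → 256 sts.
Row gauge = 27/4 = 6.75 rows/in; 18.5 × 6.75 = 124.88 → 125 rows.

Cast on 256 stitches and work 125 rows.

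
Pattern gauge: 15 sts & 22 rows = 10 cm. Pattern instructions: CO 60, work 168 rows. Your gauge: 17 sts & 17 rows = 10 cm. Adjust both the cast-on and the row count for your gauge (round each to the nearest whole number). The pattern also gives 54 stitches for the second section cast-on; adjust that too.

Cast on 68 stitches; work 130 rows; second section cast-on 61 stitches.

Stitches: 60 × 17/15 = 68.00 → 68.
Rows: 168 × 17/22 = 129.82 → 130.
second section cast-on: 54 × 17/15 = 61.20 → 61.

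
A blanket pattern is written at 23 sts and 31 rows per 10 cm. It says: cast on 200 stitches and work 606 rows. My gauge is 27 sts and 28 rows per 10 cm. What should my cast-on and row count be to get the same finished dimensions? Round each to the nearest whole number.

Cast on 235 stitches; work 547 rows.

Stitches: 200 × 27/23 = 234.78 → 235.
Rows: 606 × 28/31 = 547.35 → 547.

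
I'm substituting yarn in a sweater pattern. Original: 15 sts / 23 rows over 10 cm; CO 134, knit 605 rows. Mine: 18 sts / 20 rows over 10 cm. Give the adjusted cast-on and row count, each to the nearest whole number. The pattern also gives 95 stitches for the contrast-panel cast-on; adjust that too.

Stitches: 134 × 18/15 = 160.80 → 161.
Rows: 605 × 20/23 = 526.09 → 526.
contrast-panel cast-on: 95 × 18/15 = 114.00 → 114.

Cast on 161 stitches; work 526 rows; contrast-panel cast-on 114 stitches.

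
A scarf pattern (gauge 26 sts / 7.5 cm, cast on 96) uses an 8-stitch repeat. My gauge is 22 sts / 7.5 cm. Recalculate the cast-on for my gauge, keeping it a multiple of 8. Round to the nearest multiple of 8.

CO 80 sts.

96 × 22 / 26 = 81.23.
Nearest multiple of 8: 80.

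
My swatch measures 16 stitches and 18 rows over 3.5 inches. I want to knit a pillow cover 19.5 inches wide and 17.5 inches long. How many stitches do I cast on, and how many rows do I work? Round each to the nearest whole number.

Cast on 89 stitches and work 90 rows.

Stitch gauge = 16/3.5 = 4.571 sts/in; 19.5 × 4.571 = 89.14 → 89 sts.
Row gauge = 18/3.5 = 5.143 rows/in; 17.5 × 5.143 = 90.00 → 90 rows.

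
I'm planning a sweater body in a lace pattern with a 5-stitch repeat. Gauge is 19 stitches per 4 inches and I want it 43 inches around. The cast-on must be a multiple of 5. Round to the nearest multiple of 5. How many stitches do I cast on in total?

205 stitches.

19 / 4 = 4.75 sts per inch.
43 × 4.75 = 204.25 sts.
Nearest multiple of 5: 205.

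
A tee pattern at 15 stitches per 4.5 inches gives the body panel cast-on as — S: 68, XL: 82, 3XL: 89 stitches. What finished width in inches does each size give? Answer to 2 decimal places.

S 20.40 inches; XL 24.60 inches; 3XL 26.70 inches.

15/4.5 = 3.333 sts per in.
S: 68 / 3.333 = 20.400 → 20.40 in.
XL: 82 / 3.333 = 24.600 → 24.60 in.
3XL: 89 / 3.333 = 26.700 → 26.70 in.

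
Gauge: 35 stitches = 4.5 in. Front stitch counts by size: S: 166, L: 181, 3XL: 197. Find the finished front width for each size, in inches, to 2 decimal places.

S 21.34 inches; L 23.27 inches; 3XL 25.33 inches.

35/4.5 = 7.778 sts per in.
S: 166 / 7.778 = 21.343 → 21.34 in.
L: 181 / 7.778 = 23.271 → 23.27 in.
3XL: 197 / 7.778 = 25.329 → 25.33 in.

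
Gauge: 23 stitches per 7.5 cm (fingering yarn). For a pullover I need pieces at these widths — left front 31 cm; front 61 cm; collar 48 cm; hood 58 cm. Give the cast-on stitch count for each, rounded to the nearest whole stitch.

Rate = 23/7.5 = 3.067 sts per cm.
left front: 31 × 3.067 = 95.07 → 95.
front: 61 × 3.067 = 187.07 → 187.
collar: 48 × 3.067 = 147.20 → 147.
hood: 58 × 3.067 = 177.87 → 178.

left front 95; front 187; collar 147; hood 178.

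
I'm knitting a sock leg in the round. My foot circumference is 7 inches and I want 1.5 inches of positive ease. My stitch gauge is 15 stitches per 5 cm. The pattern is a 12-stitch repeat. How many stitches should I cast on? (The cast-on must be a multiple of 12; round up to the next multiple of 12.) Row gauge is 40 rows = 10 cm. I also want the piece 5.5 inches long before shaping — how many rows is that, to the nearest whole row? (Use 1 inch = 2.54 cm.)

Cast on 72 stitches; work 56 rows.

Finished = 7 + 1.5 = 8.5 inches.
8.5 inches × 2.54 = 21.59 cm.
15/5 = 3 sts per cm; 21.59 × 3 = 64.77 sts.
Next multiple of 12 → 72.
5.5 inches = 13.97 cm; × 4 = 55.88 → 56 rows.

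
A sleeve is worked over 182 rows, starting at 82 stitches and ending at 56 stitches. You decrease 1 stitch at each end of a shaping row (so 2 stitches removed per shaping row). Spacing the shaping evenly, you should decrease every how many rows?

Decrease every 14th row.

Stitches to remove: |56 − 82| = 26.
Shaping rows needed: 26 / 2 = 13.
182 rows / 13 = every 14 rows.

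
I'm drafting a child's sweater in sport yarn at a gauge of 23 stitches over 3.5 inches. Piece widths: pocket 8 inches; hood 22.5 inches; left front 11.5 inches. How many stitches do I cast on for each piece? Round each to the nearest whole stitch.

pocket 53; hood 148; left front 76.

Rate = 23/3.5 = 6.571 sts per in.
pocket: 8 × 6.571 = 52.57 → 53.
hood: 22.5 × 6.571 = 147.86 → 148.
left front: 11.5 × 6.571 = 75.57 → 76.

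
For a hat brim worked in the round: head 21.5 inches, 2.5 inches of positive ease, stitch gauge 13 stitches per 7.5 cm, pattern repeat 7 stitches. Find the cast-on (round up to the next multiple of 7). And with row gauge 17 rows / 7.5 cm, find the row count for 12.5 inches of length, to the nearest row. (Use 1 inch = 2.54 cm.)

Finished = 21.5 + 2.5 = 24 inches.
24 inches × 2.54 = 60.96 cm.
13/7.5 = 1.733 sts per cm; 60.96 × 1.733 = 105.66 sts.
Next multiple of 7 → 112.
12.5 inches = 31.75 cm; × 2.267 = 71.97 → 72 rows.

Cast on 112 stitches; work 72 rows.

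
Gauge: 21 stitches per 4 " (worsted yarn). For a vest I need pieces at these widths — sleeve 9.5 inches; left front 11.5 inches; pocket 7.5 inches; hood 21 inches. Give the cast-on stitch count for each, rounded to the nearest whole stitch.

sleeve 50; left front 60; pocket 39; hood 110.

Rate = 21/4 = 5.25 sts per in.
sleeve: 9.5 × 5.25 = 49.88 → 50.
left front: 11.5 × 5.25 = 60.38 → 60.
pocket: 7.5 × 5.25 = 39.38 → 39.
hood: 21 × 5.25 = 110.25 → 110.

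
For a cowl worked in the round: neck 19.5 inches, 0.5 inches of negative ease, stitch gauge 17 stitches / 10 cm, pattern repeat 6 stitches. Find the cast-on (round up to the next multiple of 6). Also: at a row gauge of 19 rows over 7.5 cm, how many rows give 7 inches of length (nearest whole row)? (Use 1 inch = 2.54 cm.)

Finished = 19.5 − 0.5 = 19 inches.
19 inches × 2.54 = 48.26 cm.
17/10 = 1.7 sts per cm; 48.26 × 1.7 = 82.04 sts.
Next multiple of 6 → 84.
7 inches = 17.78 cm; × 2.533 = 45.04 → 45 rows.

Cast on 84 stitches; work 45 rows.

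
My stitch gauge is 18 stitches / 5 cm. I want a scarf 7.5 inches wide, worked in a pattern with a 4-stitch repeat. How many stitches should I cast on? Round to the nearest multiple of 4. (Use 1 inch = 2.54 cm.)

CO 68 sts.

7.5 in = 7.5 × 2.54 = 19.05 cm.
18 / 5 = 3.6 sts/cm.
19.05 × 3.6 = 68.58 sts.
→ 68.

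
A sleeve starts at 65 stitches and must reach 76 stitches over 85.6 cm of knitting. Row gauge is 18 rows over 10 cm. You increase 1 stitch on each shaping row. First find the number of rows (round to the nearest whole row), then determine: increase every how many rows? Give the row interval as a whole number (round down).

Increase every 14th row.

Rows = 85.6 × 1.8 = 154.1 → 154 rows.
Stitches to add: 11 → 11 shaping rows (at 1 st each).
154 / 11 = 14.00 → every 14 rows.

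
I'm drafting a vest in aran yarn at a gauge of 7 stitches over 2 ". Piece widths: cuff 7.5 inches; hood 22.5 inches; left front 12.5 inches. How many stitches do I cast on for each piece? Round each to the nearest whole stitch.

Rate = 7/2 = 3.5 sts per in.
cuff: 7.5 × 3.5 = 26.25 → 26.
hood: 22.5 × 3.5 = 78.75 → 79.
left front: 12.5 × 3.5 = 43.75 → 44.

cuff 26; hood 79; left front 44.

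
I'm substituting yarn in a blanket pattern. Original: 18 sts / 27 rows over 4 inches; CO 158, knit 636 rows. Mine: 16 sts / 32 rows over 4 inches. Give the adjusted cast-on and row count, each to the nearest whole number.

Stitches: 158 × 16/18 = 140.44 → 140.
Rows: 636 × 32/27 = 753.78 → 754.

Cast on 140 stitches; work 754 rows.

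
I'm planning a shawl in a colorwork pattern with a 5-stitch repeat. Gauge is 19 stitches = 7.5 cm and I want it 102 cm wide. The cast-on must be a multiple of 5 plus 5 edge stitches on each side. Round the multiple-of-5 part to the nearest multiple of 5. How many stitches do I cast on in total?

Cast on 260 stitches.

19 / 7.5 = 2.533 sts per cm.
102 × 2.533 = 258.40 sts.
Less 10 edge sts → 248.40 for the repeat.
Nearest multiple of 5: 250.
Add back 10 edge sts → 260.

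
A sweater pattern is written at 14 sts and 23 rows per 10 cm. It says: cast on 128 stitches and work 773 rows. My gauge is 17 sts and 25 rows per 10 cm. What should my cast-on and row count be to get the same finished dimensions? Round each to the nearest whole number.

Stitches: 128 × 17/14 = 155.43 → 155.
Rows: 773 × 25/23 = 840.22 → 840.

Cast on 155 stitches; work 840 rows.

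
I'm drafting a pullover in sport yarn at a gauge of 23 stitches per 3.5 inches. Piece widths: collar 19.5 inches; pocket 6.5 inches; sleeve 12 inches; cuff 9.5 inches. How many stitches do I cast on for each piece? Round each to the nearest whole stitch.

Rate = 23/3.5 = 6.571 sts per in.
collar: 19.5 × 6.571 = 128.14 → 128.
pocket: 6.5 × 6.571 = 42.71 → 43.
sleeve: 12 × 6.571 = 78.86 → 79.
cuff: 9.5 × 6.571 = 62.43 → 62.

collar 128; pocket 43; sleeve 79; cuff 62.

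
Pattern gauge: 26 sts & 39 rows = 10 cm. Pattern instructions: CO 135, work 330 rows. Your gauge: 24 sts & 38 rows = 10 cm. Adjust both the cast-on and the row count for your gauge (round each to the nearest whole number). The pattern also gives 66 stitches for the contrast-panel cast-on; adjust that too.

Cast on 125 stitches; work 322 rows; contrast-panel cast-on 61 stitches.

Stitches: 135 × 24/26 = 124.62 → 125.
Rows: 330 × 38/39 = 321.54 → 322.
contrast-panel cast-on: 66 × 24/26 = 60.92 → 61.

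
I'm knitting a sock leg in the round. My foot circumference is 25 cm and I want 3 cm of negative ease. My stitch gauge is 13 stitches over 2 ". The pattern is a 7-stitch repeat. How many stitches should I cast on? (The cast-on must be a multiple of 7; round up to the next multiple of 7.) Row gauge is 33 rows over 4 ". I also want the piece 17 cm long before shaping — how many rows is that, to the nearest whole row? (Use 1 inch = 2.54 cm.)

Cast on 63 stitches; work 55 rows.

Finished = 25 − 3 = 22 cm.
22 cm × 1/2.54 = 8.66 inches.
13/2 = 6.5 sts per in; 8.66 × 6.5 = 56.30 sts.
Next multiple of 7 → 63.
17 cm = 6.69 inches; × 8.25 = 55.22 → 55 rows.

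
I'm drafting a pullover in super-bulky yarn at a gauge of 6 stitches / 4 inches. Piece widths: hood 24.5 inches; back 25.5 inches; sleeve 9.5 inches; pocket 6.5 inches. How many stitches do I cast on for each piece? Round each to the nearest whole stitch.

Rate = 6/4 = 1.5 sts per in.
hood: 24.5 × 1.5 = 36.75 → 37.
back: 25.5 × 1.5 = 38.25 → 38.
sleeve: 9.5 × 1.5 = 14.25 → 14.
pocket: 6.5 × 1.5 = 9.75 → 10.

hood 37; back 38; sleeve 14; pocket 10.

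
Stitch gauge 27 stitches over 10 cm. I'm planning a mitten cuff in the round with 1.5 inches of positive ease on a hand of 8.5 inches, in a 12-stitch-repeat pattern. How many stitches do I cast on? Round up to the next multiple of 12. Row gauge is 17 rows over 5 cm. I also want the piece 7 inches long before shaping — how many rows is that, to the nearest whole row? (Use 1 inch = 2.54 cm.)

Cast on 72 stitches; work 60 rows.

Finished = 8.5 + 1.5 = 10 inches.
10 inches × 2.54 = 25.40 cm.
27/10 = 2.7 sts per cm; 25.40 × 2.7 = 68.58 sts.
Next multiple of 12 → 72.
7 inches = 17.78 cm; × 3.4 = 60.45 → 60 rows.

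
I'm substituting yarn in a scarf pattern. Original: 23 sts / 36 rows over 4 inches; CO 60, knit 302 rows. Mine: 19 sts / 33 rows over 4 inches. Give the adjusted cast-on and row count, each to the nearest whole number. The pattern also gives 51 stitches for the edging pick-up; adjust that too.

Stitches: 60 × 19/23 = 49.57 → 50.
Rows: 302 × 33/36 = 276.83 → 277.
edging pick-up: 51 × 19/23 = 42.13 → 42.

Cast on 50 stitches; work 277 rows; edging pick-up 42 stitches.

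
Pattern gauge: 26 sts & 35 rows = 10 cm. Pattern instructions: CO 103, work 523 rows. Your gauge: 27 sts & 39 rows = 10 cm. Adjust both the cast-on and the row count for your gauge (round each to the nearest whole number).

Stitches: 103 × 27/26 = 106.96 → 107.
Rows: 523 × 39/35 = 582.77 → 583.

Cast on 107 stitches; work 583 rows.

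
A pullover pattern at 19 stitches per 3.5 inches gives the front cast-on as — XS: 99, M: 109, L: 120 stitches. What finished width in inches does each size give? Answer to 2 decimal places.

XS 18.24 inches; M 20.08 inches; L 22.11 inches.

19/3.5 = 5.429 sts per in.
XS: 99 / 5.429 = 18.237 → 18.24 in.
M: 109 / 5.429 = 20.079 → 20.08 in.
L: 120 / 5.429 = 22.105 → 22.11 in.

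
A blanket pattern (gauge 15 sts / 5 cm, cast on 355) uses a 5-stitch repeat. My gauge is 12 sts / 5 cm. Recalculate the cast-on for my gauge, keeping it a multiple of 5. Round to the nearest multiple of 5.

355 × 12 / 15 = 284.00.
Nearest multiple of 5: 285.

CO 285 sts.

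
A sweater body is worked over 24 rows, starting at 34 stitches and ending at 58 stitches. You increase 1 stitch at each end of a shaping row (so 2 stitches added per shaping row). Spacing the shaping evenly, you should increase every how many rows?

Stitches to add: |58 − 34| = 24.
Shaping rows needed: 24 / 2 = 12.
24 rows / 12 = every 2 rows.

Increase every 2nd row.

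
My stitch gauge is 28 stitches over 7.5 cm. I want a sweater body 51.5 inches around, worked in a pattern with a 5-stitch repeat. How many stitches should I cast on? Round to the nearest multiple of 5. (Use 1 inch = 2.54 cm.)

51.5 in = 51.5 × 2.54 = 130.81 cm.
28 / 7.5 = 3.733 sts/cm.
130.81 × 3.733 = 488.36 sts.
→ 490.

CO 490 sts.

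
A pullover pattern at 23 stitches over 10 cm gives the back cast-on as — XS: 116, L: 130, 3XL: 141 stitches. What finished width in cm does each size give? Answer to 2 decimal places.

XS 50.43 cm; L 56.52 cm; 3XL 61.30 cm.

23/10 = 2.3 sts per cm.
XS: 116 / 2.3 = 50.435 → 50.43 cm.
L: 130 / 2.3 = 56.522 → 56.52 cm.
3XL: 141 / 2.3 = 61.304 → 61.30 cm.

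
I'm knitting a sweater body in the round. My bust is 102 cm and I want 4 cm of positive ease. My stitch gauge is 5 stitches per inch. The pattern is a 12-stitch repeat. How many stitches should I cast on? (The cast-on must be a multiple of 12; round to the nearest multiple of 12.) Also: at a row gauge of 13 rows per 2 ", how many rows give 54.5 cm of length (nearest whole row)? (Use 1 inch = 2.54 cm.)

Finished = 102 + 4 = 106 cm.
106 cm × 1/2.54 = 41.73 inches.
5/1 = 5 sts per in; 41.73 × 5 = 208.66 sts.
Nearest multiple of 12 → 204.
54.5 cm = 21.46 inches; × 6.5 = 139.47 → 139 rows.

Cast on 204 stitches; work 139 rows.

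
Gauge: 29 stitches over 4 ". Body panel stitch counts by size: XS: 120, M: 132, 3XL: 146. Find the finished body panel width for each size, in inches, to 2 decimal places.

XS 16.55 inches; M 18.21 inches; 3XL 20.14 inches.

29/4 = 7.25 sts per in.
XS: 120 / 7.25 = 16.552 → 16.55 in.
M: 132 / 7.25 = 18.207 → 18.21 in.
3XL: 146 / 7.25 = 20.138 → 20.14 in.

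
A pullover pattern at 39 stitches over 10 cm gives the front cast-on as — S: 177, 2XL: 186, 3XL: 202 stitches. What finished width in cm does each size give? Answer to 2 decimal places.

39/10 = 3.9 sts per cm.
S: 177 / 3.9 = 45.385 → 45.38 cm.
2XL: 186 / 3.9 = 47.692 → 47.69 cm.
3XL: 202 / 3.9 = 51.795 → 51.79 cm.

S 45.38 cm; 2XL 47.69 cm; 3XL 51.79 cm.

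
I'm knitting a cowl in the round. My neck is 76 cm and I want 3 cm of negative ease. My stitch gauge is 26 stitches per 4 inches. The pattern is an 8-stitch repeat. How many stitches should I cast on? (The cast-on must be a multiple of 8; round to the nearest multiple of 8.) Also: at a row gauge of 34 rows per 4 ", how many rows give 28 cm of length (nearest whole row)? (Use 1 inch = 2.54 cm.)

Finished = 76 − 3 = 73 cm.
73 cm × 1/2.54 = 28.74 inches.
26/4 = 6.5 sts per in; 28.74 × 6.5 = 186.81 sts.
Nearest multiple of 8 → 184.
28 cm = 11.02 inches; × 8.5 = 93.70 → 94 rows.

Cast on 184 stitches; work 94 rows.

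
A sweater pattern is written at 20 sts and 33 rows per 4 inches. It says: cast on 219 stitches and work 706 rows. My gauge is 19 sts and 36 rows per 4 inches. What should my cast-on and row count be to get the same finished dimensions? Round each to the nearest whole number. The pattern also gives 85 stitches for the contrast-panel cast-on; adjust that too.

Cast on 208 stitches; work 770 rows; contrast-panel cast-on 81 stitches.

Stitches: 219 × 19/20 = 208.05 → 208.
Rows: 706 × 36/33 = 770.18 → 770.
contrast-panel cast-on: 85 × 19/20 = 80.75 → 81.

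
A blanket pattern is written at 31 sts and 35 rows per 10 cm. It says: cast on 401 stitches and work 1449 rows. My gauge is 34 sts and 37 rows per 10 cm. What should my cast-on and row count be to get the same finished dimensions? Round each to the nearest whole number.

Stitches: 401 × 34/31 = 439.81 → 440.
Rows: 1449 × 37/35 = 1531.80 → 1532.

Cast on 440 stitches; work 1532 rows.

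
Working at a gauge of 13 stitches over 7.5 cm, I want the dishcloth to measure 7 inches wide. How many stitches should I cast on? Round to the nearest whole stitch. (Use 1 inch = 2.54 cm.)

Cast on 31 stitches.

7 in = 17.78 cm.
13 stitches / 7.5 cm = 1.733 stitches per cm.
17.78 × 1.733 = 30.82 stitches.
Round to nearest → 31.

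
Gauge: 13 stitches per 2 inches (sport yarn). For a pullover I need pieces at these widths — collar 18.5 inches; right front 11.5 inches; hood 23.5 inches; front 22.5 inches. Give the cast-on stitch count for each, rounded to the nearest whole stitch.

Rate = 13/2 = 6.5 sts per in.
collar: 18.5 × 6.5 = 120.25 → 120.
right front: 11.5 × 6.5 = 74.75 → 75.
hood: 23.5 × 6.5 = 152.75 → 153.
front: 22.5 × 6.5 = 146.25 → 146.

collar 120; right front 75; hood 153; front 146.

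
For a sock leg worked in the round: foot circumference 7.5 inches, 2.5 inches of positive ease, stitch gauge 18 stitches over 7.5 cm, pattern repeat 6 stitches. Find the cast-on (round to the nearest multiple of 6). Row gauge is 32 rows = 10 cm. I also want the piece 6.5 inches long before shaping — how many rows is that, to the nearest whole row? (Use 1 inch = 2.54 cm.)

Finished = 7.5 + 2.5 = 10 inches.
10 inches × 2.54 = 25.40 cm.
18/7.5 = 2.4 sts per cm; 25.40 × 2.4 = 60.96 sts.
Nearest multiple of 6 → 60.
6.5 inches = 16.51 cm; × 3.2 = 52.83 → 53 rows.

Cast on 60 stitches; work 53 rows.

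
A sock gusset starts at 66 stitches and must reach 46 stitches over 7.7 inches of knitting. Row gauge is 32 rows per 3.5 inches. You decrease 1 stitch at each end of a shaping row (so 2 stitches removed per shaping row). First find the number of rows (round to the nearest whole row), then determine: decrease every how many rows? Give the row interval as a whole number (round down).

Rows = 7.7 × 9.143 = 70.4 → 70 rows.
Stitches to remove: 20 → 10 shaping rows (at 2 st each).
70 / 10 = 7.00 → every 7 rows.

Decrease every 7th row.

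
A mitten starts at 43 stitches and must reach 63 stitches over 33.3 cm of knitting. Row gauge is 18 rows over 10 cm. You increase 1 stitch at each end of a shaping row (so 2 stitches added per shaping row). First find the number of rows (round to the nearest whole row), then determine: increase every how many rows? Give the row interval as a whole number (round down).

Increase every 6th row.

Rows = 33.3 × 1.8 = 59.9 → 60 rows.
Stitches to add: 20 → 10 shaping rows (at 2 st each).
60 / 10 = 6.00 → every 6 rows.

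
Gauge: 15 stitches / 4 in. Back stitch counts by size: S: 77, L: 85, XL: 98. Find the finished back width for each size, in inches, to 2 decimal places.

S 20.53 inches; L 22.67 inches; XL 26.13 inches.

15/4 = 3.75 sts per in.
S: 77 / 3.75 = 20.533 → 20.53 in.
L: 85 / 3.75 = 22.667 → 22.67 in.
XL: 98 / 3.75 = 26.133 → 26.13 in.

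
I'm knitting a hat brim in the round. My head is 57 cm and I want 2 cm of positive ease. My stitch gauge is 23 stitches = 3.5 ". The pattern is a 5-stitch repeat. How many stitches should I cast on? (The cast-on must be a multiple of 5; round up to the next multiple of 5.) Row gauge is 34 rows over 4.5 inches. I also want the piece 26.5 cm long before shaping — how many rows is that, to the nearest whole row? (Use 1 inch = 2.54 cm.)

Finished = 57 + 2 = 59 cm.
59 cm × 1/2.54 = 23.23 inches.
23/3.5 = 6.571 sts per in; 23.23 × 6.571 = 152.64 sts.
Next multiple of 5 → 155.
26.5 cm = 10.43 inches; × 7.556 = 78.83 → 79 rows.

Cast on 155 stitches; work 79 rows.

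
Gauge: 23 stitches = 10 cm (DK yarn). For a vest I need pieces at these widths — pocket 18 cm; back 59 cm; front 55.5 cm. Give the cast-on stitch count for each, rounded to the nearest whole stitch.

Rate = 23/10 = 2.3 sts per cm.
pocket: 18 × 2.3 = 41.40 → 41.
back: 59 × 2.3 = 135.70 → 136.
front: 55.5 × 2.3 = 127.65 → 128.

pocket 41; back 136; front 128.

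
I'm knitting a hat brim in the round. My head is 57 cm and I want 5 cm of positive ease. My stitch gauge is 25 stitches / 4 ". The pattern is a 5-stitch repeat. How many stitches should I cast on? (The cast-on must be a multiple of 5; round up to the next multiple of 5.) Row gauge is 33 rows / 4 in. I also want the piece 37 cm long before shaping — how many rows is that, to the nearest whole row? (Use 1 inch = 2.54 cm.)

Finished = 57 + 5 = 62 cm.
62 cm × 1/2.54 = 24.41 inches.
25/4 = 6.25 sts per in; 24.41 × 6.25 = 152.56 sts.
Next multiple of 5 → 155.
37 cm = 14.57 inches; × 8.25 = 120.18 → 120 rows.

Cast on 155 stitches; work 120 rows.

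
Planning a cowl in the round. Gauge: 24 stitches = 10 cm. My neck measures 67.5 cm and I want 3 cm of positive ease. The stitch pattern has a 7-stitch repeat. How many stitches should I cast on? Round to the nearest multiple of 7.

168 stitches.

Finished = 67.5 + 3 = 70.5 cm.
24 / 10 = 2.4 sts/cm.
70.5 × 2.4 = 169.20 sts.
Nearest multiple of 7: 168.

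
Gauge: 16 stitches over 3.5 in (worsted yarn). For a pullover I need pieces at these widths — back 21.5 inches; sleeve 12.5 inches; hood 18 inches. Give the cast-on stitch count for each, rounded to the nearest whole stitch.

back 98; sleeve 57; hood 82.

Rate = 16/3.5 = 4.571 sts per in.
back: 21.5 × 4.571 = 98.29 → 98.
sleeve: 12.5 × 4.571 = 57.14 → 57.
hood: 18 × 4.571 = 82.29 → 82.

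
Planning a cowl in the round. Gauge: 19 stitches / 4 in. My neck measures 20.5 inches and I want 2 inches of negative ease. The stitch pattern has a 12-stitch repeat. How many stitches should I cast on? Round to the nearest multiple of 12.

Cast on 84 stitches.

Finished = 20.5 − 2 = 18.5 inches.
19 / 4 = 4.75 sts/in.
18.5 × 4.75 = 87.88 sts.
Nearest multiple of 12: 84.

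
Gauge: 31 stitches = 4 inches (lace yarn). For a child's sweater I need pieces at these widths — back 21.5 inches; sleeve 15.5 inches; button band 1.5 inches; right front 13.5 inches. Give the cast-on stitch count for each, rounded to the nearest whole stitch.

back 167; sleeve 120; button band 12; right front 105.

Rate = 31/4 = 7.75 sts per in.
back: 21.5 × 7.75 = 166.62 → 167.
sleeve: 15.5 × 7.75 = 120.12 → 120.
button band: 1.5 × 7.75 = 11.62 → 12.
right front: 13.5 × 7.75 = 104.62 → 105.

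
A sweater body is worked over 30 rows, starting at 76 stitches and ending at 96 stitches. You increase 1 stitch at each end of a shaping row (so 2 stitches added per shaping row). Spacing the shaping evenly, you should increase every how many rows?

Increase every 3rd row.

Stitches to add: |96 − 76| = 20.
Shaping rows needed: 20 / 2 = 10.
30 rows / 10 = every 3 rows.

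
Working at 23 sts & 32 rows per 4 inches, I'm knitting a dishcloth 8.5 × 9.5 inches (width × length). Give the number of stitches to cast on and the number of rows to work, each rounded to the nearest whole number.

Cast on 49 stitches and work 76 rows.

Stitch gauge = 23/4 = 5.75 sts/in; 8.5 × 5.75 = 48.88 → 49 sts.
Row gauge = 32/4 = 8 rows/in; 9.5 × 8 = 76.00 → 76 rows.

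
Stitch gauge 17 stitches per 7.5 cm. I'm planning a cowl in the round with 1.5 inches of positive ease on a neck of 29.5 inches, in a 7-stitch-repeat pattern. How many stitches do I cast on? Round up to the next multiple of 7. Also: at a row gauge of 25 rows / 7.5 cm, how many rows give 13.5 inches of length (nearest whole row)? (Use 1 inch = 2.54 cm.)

Finished = 29.5 + 1.5 = 31 inches.
31 inches × 2.54 = 78.74 cm.
17/7.5 = 2.267 sts per cm; 78.74 × 2.267 = 178.48 sts.
Next multiple of 7 → 182.
13.5 inches = 34.29 cm; × 3.333 = 114.30 → 114 rows.

Cast on 182 stitches; work 114 rows.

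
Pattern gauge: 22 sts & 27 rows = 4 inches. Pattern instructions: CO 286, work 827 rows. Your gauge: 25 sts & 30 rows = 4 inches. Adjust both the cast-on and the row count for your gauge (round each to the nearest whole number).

Cast on 325 stitches; work 919 rows.

Stitches: 286 × 25/22 = 325.00 → 325.
Rows: 827 × 30/27 = 918.89 → 919.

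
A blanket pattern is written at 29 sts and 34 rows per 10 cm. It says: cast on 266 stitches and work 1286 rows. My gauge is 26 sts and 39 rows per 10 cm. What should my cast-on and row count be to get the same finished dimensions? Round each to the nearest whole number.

Stitches: 266 × 26/29 = 238.48 → 238.
Rows: 1286 × 39/34 = 1475.12 → 1475.

Cast on 238 stitches; work 1475 rows.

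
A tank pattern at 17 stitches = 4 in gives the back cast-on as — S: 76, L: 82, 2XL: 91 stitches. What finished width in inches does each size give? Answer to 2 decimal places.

17/4 = 4.25 sts per in.
S: 76 / 4.25 = 17.882 → 17.88 in.
L: 82 / 4.25 = 19.294 → 19.29 in.
2XL: 91 / 4.25 = 21.412 → 21.41 in.

S 17.88 inches; L 19.29 inches; 2XL 21.41 inches.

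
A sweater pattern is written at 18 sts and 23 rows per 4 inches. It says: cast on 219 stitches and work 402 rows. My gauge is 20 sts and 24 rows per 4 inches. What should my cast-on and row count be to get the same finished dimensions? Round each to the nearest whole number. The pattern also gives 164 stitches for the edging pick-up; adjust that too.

Stitches: 219 × 20/18 = 243.33 → 243.
Rows: 402 × 24/23 = 419.48 → 419.
edging pick-up: 164 × 20/18 = 182.22 → 182.

Cast on 243 stitches; work 419 rows; edging pick-up 182 stitches.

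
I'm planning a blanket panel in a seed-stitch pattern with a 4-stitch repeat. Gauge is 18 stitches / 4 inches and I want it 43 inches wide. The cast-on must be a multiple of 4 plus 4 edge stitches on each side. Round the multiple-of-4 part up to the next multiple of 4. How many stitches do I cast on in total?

18 / 4 = 4.5 sts per inch.
43 × 4.5 = 193.50 sts.
Less 8 edge sts → 185.50 for the repeat.
Next multiple of 4: 188.
Add back 8 edge sts → 196.

CO 196 sts.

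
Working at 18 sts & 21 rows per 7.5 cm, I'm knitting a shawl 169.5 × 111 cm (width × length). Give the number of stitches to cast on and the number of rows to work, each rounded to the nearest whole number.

Cast on 407 stitches and work 311 rows.

Stitch gauge = 18/7.5 = 2.4 sts/cm; 169.5 × 2.4 = 406.80 → 407 sts.
Row gauge = 21/7.5 = 2.8 rows/cm; 111 × 2.8 = 310.80 → 311 rows.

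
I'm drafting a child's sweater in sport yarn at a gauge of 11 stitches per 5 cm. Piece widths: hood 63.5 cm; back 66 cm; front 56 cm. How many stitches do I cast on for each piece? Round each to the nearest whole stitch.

hood 140; back 145; front 123.

Rate = 11/5 = 2.2 sts per cm.
hood: 63.5 × 2.2 = 139.70 → 140.
back: 66 × 2.2 = 145.20 → 145.
front: 56 × 2.2 = 123.20 → 123.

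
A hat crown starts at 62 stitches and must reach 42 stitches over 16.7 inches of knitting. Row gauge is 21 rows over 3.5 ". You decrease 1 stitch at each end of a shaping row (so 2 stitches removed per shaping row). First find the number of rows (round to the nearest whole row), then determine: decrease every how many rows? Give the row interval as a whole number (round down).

Decrease every 10th row.

Rows = 16.7 × 6 = 100.2 → 100 rows.
Stitches to remove: 20 → 10 shaping rows (at 2 st each).
100 / 10 = 10.00 → every 10 rows.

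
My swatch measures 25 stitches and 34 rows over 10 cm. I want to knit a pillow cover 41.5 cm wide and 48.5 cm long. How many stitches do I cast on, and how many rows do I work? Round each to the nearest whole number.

Cast on 104 stitches and work 165 rows.

Stitch gauge = 25/10 = 2.5 sts/cm; 41.5 × 2.5 = 103.75 → 104 sts.
Row gauge = 34/10 = 3.4 rows/cm; 48.5 × 3.4 = 164.90 → 165 rows.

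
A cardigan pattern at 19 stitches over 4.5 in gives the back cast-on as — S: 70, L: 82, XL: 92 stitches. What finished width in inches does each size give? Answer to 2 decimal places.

S 16.58 inches; L 19.42 inches; XL 21.79 inches.

19/4.5 = 4.222 sts per in.
S: 70 / 4.222 = 16.579 → 16.58 in.
L: 82 / 4.222 = 19.421 → 19.42 in.
XL: 92 / 4.222 = 21.789 → 21.79 in.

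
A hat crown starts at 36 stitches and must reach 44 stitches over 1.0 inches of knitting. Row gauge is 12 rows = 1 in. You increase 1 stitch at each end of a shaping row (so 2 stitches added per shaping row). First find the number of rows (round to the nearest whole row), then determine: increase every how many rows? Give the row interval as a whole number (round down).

Rows = 1.0 × 12 = 12.0 → 12 rows.
Stitches to add: 8 → 4 shaping rows (at 2 st each).
12 / 4 = 3.00 → every 3 rows.

Increase every 3rd row.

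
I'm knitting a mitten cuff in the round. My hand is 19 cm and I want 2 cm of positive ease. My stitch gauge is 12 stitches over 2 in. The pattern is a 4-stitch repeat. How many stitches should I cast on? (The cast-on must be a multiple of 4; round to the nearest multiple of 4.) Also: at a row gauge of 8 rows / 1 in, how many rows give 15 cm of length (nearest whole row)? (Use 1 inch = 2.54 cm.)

Cast on 48 stitches; work 47 rows.

Finished = 19 + 2 = 21 cm.
21 cm × 1/2.54 = 8.27 inches.
12/2 = 6 sts per in; 8.27 × 6 = 49.61 sts.
Nearest multiple of 4 → 48.
15 cm = 5.91 inches; × 8 = 47.24 → 47 rows.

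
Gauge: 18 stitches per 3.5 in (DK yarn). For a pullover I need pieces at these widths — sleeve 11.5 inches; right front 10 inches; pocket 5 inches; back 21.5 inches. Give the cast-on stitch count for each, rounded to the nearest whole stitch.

sleeve 59; right front 51; pocket 26; back 111.

Rate = 18/3.5 = 5.143 sts per in.
sleeve: 11.5 × 5.143 = 59.14 → 59.
right front: 10 × 5.143 = 51.43 → 51.
pocket: 5 × 5.143 = 25.71 → 26.
back: 21.5 × 5.143 = 110.57 → 111.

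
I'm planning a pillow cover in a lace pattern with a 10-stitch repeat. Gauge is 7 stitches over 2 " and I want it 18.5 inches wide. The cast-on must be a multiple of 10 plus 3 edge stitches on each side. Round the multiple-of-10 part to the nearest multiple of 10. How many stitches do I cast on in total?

7 / 2 = 3.5 sts per inch.
18.5 × 3.5 = 64.75 sts.
Less 6 edge sts → 58.75 for the repeat.
Nearest multiple of 10: 60.
Add back 6 edge sts → 66.

CO 66 sts.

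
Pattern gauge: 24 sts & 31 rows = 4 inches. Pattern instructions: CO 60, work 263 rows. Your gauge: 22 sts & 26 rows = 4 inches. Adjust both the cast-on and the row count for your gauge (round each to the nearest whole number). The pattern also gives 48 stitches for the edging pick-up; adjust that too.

Cast on 55 stitches; work 221 rows; edging pick-up 44 stitches.

Stitches: 60 × 22/24 = 55.00 → 55.
Rows: 263 × 26/31 = 220.58 → 221.
edging pick-up: 48 × 22/24 = 44.00 → 44.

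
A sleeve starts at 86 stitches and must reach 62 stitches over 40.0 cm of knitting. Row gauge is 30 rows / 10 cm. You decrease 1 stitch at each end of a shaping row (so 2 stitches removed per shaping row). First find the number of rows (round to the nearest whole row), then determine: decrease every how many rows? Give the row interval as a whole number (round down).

Rows = 40.0 × 3 = 120.0 → 120 rows.
Stitches to remove: 24 → 12 shaping rows (at 2 st each).
120 / 12 = 10.00 → every 10 rows.

Decrease every 10th row.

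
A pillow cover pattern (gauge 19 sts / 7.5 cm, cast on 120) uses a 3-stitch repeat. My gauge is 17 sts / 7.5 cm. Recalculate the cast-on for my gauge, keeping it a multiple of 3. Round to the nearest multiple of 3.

108 stitches.

120 × 17 / 19 = 107.37.
Nearest multiple of 3: 108.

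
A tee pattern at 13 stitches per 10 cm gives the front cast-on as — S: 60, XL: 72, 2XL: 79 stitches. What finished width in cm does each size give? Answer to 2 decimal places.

13/10 = 1.3 sts per cm.
S: 60 / 1.3 = 46.154 → 46.15 cm.
XL: 72 / 1.3 = 55.385 → 55.38 cm.
2XL: 79 / 1.3 = 60.769 → 60.77 cm.

S 46.15 cm; XL 55.38 cm; 2XL 60.77 cm.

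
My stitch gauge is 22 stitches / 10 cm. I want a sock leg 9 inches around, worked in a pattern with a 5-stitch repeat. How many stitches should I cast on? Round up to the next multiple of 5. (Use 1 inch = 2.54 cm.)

9 in = 9 × 2.54 = 22.86 cm.
22 / 10 = 2.2 sts/cm.
22.86 × 2.2 = 50.29 sts.
→ 55.

CO 55 sts.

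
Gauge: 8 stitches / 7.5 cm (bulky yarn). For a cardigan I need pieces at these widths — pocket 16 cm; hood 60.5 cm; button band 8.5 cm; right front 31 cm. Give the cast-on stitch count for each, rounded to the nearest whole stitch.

pocket 17; hood 65; button band 9; right front 33.

Rate = 8/7.5 = 1.067 sts per cm.
pocket: 16 × 1.067 = 17.07 → 17.
hood: 60.5 × 1.067 = 64.53 → 65.
button band: 8.5 × 1.067 = 9.07 → 9.
right front: 31 × 1.067 = 33.07 → 33.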